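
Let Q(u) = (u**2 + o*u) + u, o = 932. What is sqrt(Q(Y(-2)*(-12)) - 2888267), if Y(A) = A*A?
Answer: I*sqrt(2930747) ≈ 1711.9*I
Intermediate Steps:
Y(A) = A**2
Q(u) = u**2 + 933*u (Q(u) = (u**2 + 932*u) + u = u**2 + 933*u)
sqrt(Q(Y(-2)*(-12)) - 2888267) = sqrt(((-2)**2*(-12))*(933 + (-2)**2*(-12)) - 2888267) = sqrt((4*(-12))*(933 + 4*(-12)) - 2888267) = sqrt(-48*(933 - 48) - 2888267) = sqrt(-48*885 - 2888267) = sqrt(-42480 - 2888267) = sqrt(-2930747) = I*sqrt(2930747)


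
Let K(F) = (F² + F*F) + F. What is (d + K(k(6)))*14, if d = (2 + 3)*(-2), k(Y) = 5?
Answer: 630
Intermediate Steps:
K(F) = F + 2*F² (K(F) = (F² + F²) + F = 2*F² + F = F + 2*F²)
d = -10 (d = 5*(-2) = -10)
(d + K(k(6)))*14 = (-10 + 5*(1 + 2*5))*14 = (-10 + 5*(1 + 10))*14 = (-10 + 5*11)*14 = (-10 + 55)*14 = 45*14 = 630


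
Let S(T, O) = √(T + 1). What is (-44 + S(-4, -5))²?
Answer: (44 - I*√3)² ≈ 1933.0 - 152.42*I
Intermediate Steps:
S(T, O) = √(1 + T)
(-44 + S(-4, -5))² = (-44 + √(1 - 4))² = (-44 + √(-3))² = (-44 + I*√3)²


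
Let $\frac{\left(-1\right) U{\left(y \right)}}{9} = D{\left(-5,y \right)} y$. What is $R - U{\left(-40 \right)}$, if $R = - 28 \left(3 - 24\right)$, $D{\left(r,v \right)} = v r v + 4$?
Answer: $2879148$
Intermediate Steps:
$D{\left(r,v \right)} = 4 + r v^{2}$ ($D{\left(r,v \right)} = r v v + 4 = r v^{2} + 4 = 4 + r v^{2}$)
$U{\left(y \right)} = - 9 y \left(4 - 5 y^{2}\right)$ ($U{\left(y \right)} = - 9 \left(4 - 5 y^{2}\right) y = - 9 y \left(4 - 5 y^{2}\right)$)
$R = 588$ ($R = \left(-28\right) \left(-21\right) = 588$)
$R - U{\left(-40 \right)} = 588 - \left(\left(-36\right) \left(-40\right) + 45 \left(-40\right)^{3}\right) = 588 - \left(1440 + 45 \left(-64000\right)\right) = 588 - \left(1440 - 2880000\right) = 588 - -2878560 = 588 + 2878560 = 2879148$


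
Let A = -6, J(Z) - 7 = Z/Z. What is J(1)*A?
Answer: -48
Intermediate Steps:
J(Z) = 8 (J(Z) = 7 + Z/Z = 7 + 1 = 8)
J(1)*A = 8*(-6) = -48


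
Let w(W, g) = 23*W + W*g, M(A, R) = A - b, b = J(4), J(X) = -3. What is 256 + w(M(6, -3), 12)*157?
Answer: 49711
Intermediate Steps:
b = -3
M(A, R) = 3 + A (M(A, R) = A - 1*(-3) = A + 3 = 3 + A)
256 + w(M(6, -3), 12)*157 = 256 + ((3 + 6)*(23 + 12))*157 = 256 + (9*35)*157 = 256 + 315*157 = 256 + 49455 = 49711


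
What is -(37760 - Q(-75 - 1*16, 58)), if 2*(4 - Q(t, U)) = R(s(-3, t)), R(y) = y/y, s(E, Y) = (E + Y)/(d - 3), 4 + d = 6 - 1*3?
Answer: -75513/2 ≈ -37757.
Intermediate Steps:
d = -1 (d = -4 + (6 - 1*3) = -4 + (6 - 3) = -4 + 3 = -1)
s(E, Y) = -E/4 - Y/4 (s(E, Y) = (E + Y)/(-1 - 3) = (E + Y)/(-4) = (E + Y)*(-¼) = -E/4 - Y/4)
R(y) = 1
Q(t, U) = 7/2 (Q(t, U) = 4 - ½*1 = 4 - ½ = 7/2)
-(37760 - Q(-75 - 1*16, 58)) = -(37760 - 1*7/2) = -(37760 - 7/2) = -1*75513/2 = -75513/2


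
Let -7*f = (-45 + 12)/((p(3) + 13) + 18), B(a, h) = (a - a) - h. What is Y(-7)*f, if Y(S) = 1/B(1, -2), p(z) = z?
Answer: 33/476 ≈ 0.069328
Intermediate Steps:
B(a, h) = -h (B(a, h) = 0 - h = -h)
f = 33/238 (f = -(-45 + 12)/(7*((3 + 13) + 18)) = -(-33)/(7*(16 + 18)) = -(-33)/(7*34) = -⅐*(-33/34) = 33/238 ≈ 0.13866)
Y(S) = ½ (Y(S) = 1/(-1*(-2)) = 1/2 = ½)
Y(-7)*f = (½)*(33/238) = 33/476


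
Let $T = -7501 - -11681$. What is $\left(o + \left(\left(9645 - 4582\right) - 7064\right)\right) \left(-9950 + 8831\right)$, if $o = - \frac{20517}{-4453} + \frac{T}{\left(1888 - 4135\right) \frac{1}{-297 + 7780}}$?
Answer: $\frac{8486325806068}{476471} \approx 1.7811 \cdot 10^{7}$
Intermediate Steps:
$T = 4180$ ($T = -7501 + 11681 = 4180$)
$o = - \frac{19891288303}{1429413}$ ($o = - \frac{20517}{-4453} + \frac{4180}{\left(1888 - 4135\right) \frac{1}{-297 + 7780}} = \left(-20517\right) \left(- \frac{1}{4453}\right) + \frac{4180}{\left(-2247\right) \frac{1}{7483}} = \frac{20517}{4453} + \frac{4180}{\left(-2247\right) \frac{1}{7483}} = \frac{20517}{4453} + \frac{4180}{- \frac{321}{1069}} = \frac{20517}{4453} + 4180 \left(- \frac{1069}{321}\right) = \frac{20517}{4453} - \frac{4468420}{321} = - \frac{19891288303}{1429413} \approx -13916.0$)
$\left(o + \left(\left(9645 - 4582\right) - 7064\right)\right) \left(-9950 + 8831\right) = \left(- \frac{19891288303}{1429413} + \left(\left(9645 - 4582\right) - 7064\right)\right) \left(-9950 + 8831\right) = \left(- \frac{19891288303}{1429413} + \left(5063 - 7064\right)\right) \left(-1119\right) = \left(- \frac{19891288303}{1429413} - 2001\right) \left(-1119\right) = \left(- \frac{22751543716}{1429413}\right) \left(-1119\right) = \frac{8486325806068}{476471}$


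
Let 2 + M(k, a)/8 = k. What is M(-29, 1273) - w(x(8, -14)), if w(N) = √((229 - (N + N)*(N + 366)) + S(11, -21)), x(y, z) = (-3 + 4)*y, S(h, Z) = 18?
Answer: -248 - I*√5737 ≈ -248.0 - 75.743*I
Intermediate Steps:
M(k, a) = -16 + 8*k
x(y, z) = y (x(y, z) = 1*y = y)
w(N) = √(247 - 2*N*(366 + N)) (w(N) = √((229 - (N + N)*(N + 366)) + 18) = √((229 - 2*N*(366 + N)) + 18) = √(247 - 2*N*(366 + N)))
M(-29, 1273) - w(x(8, -14)) = (-16 + 8*(-29)) - √(247 - 732*8 - 2*8²) = (-16 - 232) - √(247 - 5856 - 2*64) = -248 - √(247 - 5856 - 128) = -248 - √(-5737) = -248 - I*√5737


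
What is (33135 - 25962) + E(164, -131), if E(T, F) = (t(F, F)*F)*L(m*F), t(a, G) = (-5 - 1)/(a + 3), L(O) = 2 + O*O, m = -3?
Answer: -60240171/64 ≈ -9.4125e+5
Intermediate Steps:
L(O) = 2 + O²
t(a, G) = -6/(3 + a)
E(T, F) = -6*F*(2 + 9*F²)/(3 + F) (E(T, F) = ((-6/(3 + F))*F)*(2 + (-3*F)²) = (-6*F/(3 + F))*(2 + 9*F²) = -6*F*(2 + 9*F²)/(3 + F))
(33135 - 25962) + E(164, -131) = (33135 - 25962) + (-54*(-131)³ - 12*(-131))/(3 - 131) = 7173 + (-54*(-2248091) + 1572)/(-128) = 7173 - (121396914 + 1572)/128 = 7173 - 1/128*121398486 = 7173 - 60699243/64 = -60240171/64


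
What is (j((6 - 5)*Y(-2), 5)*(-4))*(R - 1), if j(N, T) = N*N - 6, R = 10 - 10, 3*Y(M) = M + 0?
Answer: -200/9 ≈ -22.222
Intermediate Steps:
Y(M) = M/3 (Y(M) = (M + 0)/3 = M/3)
R = 0
j(N, T) = -6 + N² (j(N, T) = N² - 6 = -6 + N²)
(j((6 - 5)*Y(-2), 5)*(-4))*(R - 1) = ((-6 + ((6 - 5)*((⅓)*(-2)))²)*(-4))*(0 - 1) = ((-6 + (1*(-⅔))²)*(-4))*(-1) = ((-6 + (-⅔)²)*(-4))*(-1) = ((-6 + 4/9)*(-4))*(-1) = -50/9*(-4)*(-1) = (200/9)*(-1) = -200/9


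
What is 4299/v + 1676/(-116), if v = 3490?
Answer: -1337639/101210 ≈ -13.216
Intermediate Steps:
4299/v + 1676/(-116) = 4299/3490 + 1676/(-116) = 4299*(1/3490) + 1676*(-1/116) = 4299/3490 - 419/29 = -1337639/101210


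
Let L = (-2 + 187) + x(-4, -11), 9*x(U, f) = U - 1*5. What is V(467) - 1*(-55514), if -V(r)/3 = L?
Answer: 54962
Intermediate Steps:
x(U, f) = -5/9 + U/9 (x(U, f) = (U - 1*5)/9 = (U - 5)/9 = (-5 + U)/9 = -5/9 + U/9)
L = 184 (L = (-2 + 187) + (-5/9 + (⅑)*(-4)) = 185 + (-5/9 - 4/9) = 185 - 1 = 184)
V(r) = -552 (V(r) = -3*184 = -552)
V(467) - 1*(-55514) = -552 - 1*(-55514) = -552 + 55514 = 54962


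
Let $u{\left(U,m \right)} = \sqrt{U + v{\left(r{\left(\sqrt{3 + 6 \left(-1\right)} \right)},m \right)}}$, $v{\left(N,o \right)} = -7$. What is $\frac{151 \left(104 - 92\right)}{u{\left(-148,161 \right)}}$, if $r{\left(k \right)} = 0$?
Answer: $- \frac{1812 i \sqrt{155}}{155} \approx - 145.54 i$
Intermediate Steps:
$u{\left(U,m \right)} = \sqrt{-7 + U}$ ($u{\left(U,m \right)} = \sqrt{U - 7} = \sqrt{-7 + U}$)
$\frac{151 \left(104 - 92\right)}{u{\left(-148,161 \right)}} = \frac{151 \left(104 - 92\right)}{\sqrt{-7 - 148}} = \frac{151 \cdot 12}{\sqrt{-155}} = \frac{1812}{i \sqrt{155}} = 1812 \left(- \frac{i \sqrt{155}}{155}\right) = - \frac{1812 i \sqrt{155}}{155}$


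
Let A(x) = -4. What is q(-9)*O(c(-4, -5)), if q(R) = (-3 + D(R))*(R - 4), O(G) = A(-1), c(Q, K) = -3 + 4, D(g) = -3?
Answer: -312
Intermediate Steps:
c(Q, K) = 1
O(G) = -4
q(R) = 24 - 6*R (q(R) = (-3 - 3)*(R - 4) = -6*(-4 + R) = 24 - 6*R)
q(-9)*O(c(-4, -5)) = (24 - 6*(-9))*(-4) = (24 + 54)*(-4) = 78*(-4) = -312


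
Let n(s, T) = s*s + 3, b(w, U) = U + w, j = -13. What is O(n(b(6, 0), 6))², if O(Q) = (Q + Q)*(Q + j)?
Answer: 4112784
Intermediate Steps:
n(s, T) = 3 + s² (n(s, T) = s² + 3 = 3 + s²)
O(Q) = 2*Q*(-13 + Q) (O(Q) = (Q + Q)*(Q - 13) = (2*Q)*(-13 + Q) = 2*Q*(-13 + Q))
O(n(b(6, 0), 6))² = (2*(3 + (0 + 6)²)*(-13 + (3 + (0 + 6)²)))² = (2*(3 + 6²)*(-13 + (3 + 6²)))² = (2*(3 + 36)*(-13 + (3 + 36)))² = (2*39*(-13 + 39))² = (2*39*26)² = 2028² = 4112784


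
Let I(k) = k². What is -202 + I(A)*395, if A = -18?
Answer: 127778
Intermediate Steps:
-202 + I(A)*395 = -202 + (-18)²*395 = -202 + 324*395 = -202 + 127980 = 127778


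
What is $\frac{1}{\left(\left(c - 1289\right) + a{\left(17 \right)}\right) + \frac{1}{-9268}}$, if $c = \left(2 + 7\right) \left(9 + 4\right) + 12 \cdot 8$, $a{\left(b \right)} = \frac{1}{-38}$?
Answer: $- \frac{176092}{189479645} \approx -0.00092935$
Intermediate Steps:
$a{\left(b \right)} = - \frac{1}{38}$
$c = 213$ ($c = 9 \cdot 13 + 96 = 117 + 96 = 213$)
$\frac{1}{\left(\left(c - 1289\right) + a{\left(17 \right)}\right) + \frac{1}{-9268}} = \frac{1}{\left(\left(213 - 1289\right) - \frac{1}{38}\right) + \frac{1}{-9268}} = \frac{1}{\left(-1076 - \frac{1}{38}\right) - \frac{1}{9268}} = \frac{1}{- \frac{40889}{38} - \frac{1}{9268}} = \frac{1}{- \frac{189479645}{176092}} = - \frac{176092}{189479645}$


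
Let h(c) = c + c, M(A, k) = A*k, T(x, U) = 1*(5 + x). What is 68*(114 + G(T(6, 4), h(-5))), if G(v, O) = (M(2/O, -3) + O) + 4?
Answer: 36924/5 ≈ 7384.8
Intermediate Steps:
T(x, U) = 5 + x
h(c) = 2*c
G(v, O) = 4 + O - 6/O (G(v, O) = ((2/O)*(-3) + O) + 4 = (-6/O + O) + 4 = (O - 6/O) + 4 = 4 + O - 6/O)
68*(114 + G(T(6, 4), h(-5))) = 68*(114 + (4 + 2*(-5) - 6/(2*(-5)))) = 68*(114 + (4 - 10 - 6/(-10))) = 68*(114 + (4 - 10 - 6*(-⅒))) = 68*(114 + (4 - 10 + ⅗)) = 68*(114 - 27/5) = 68*(543/5) = 36924/5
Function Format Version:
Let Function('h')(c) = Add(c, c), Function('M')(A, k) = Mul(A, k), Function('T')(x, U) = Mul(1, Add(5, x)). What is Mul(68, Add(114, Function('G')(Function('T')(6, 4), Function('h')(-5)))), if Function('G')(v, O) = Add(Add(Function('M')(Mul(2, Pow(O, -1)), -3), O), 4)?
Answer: Rational(36924, 5) ≈ 7384.8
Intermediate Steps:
Function('T')(x, U) = Add(5, x)
Function('h')(c) = Mul(2, c)
Function('G')(v, O) = Add(4, O, Mul(-6, Pow(O, -1))) (Function('G')(v, O) = Add(Add(Mul(Mul(2, Pow(O, -1)), -3), O), 4) = Add(Add(Mul(-6, Pow(O, -1)), O), 4) = Add(Add(O, Mul(-6, Pow(O, -1))), 4) = Add(4, O, Mul(-6, Pow(O, -1))))
Mul(68, Add(114, Function('G')(Function('T')(6, 4), Function('h')(-5)))) = Mul(68, Add(114, Add(4, Mul(2, -5), Mul(-6, Pow(Mul(2, -5), -1))))) = Mul(68, Add(114, Add(4, -10, Mul(-6, Pow(-10, -1))))) = Mul(68, Add(114, Add(4, -10, Mul(-6, Rational(-1, 10))))) = Mul(68, Add(114, Add(4, -10, Rational(3, 5)))) = Mul(68, Add(114, Rational(-27, 5))) = Mul(68, Rational(543, 5)) = Rational(36924, 5)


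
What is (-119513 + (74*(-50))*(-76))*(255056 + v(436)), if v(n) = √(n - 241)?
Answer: 41239239472 + 161687*√195 ≈ 4.1241e+10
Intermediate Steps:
v(n) = √(-241 + n)
(-119513 + (74*(-50))*(-76))*(255056 + v(436)) = (-119513 + (74*(-50))*(-76))*(255056 + √(-241 + 436)) = (-119513 - 3700*(-76))*(255056 + √195) = (-119513 + 281200)*(255056 + √195) = 161687*(255056 + √195) = 41239239472 + 161687*√195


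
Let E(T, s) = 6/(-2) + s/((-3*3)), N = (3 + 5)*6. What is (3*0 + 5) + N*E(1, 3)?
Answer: -155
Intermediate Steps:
N = 48 (N = 8*6 = 48)
E(T, s) = -3 - s/9 (E(T, s) = 6*(-½) + s/(-9) = -3 + s*(-⅑) = -3 - s/9)
(3*0 + 5) + N*E(1, 3) = (3*0 + 5) + 48*(-3 - ⅑*3) = (0 + 5) + 48*(-3 - ⅓) = 5 + 48*(-10/3) = 5 - 160 = -155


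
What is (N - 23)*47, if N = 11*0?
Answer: -1081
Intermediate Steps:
N = 0
(N - 23)*47 = (0 - 23)*47 = -23*47 = -1081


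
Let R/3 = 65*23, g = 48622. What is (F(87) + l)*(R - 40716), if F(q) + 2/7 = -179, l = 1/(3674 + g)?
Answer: 792631299421/122024 ≈ 6.4957e+6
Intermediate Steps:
R = 4485 (R = 3*(65*23) = 3*1495 = 4485)
l = 1/52296 (l = 1/(3674 + 48622) = 1/52296 ≈ 1.9122e-5)
F(q) = -1255/7 (F(q) = -2/7 - 179 = -1255/7)
(F(87) + l)*(R - 40716) = (-1255/7 + 1/52296)*(4485 - 40716) = -65631473/366072*(-36231) = 792631299421/122024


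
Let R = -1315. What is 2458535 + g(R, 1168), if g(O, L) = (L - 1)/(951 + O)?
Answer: 894905573/364 ≈ 2.4585e+6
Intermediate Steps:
g(O, L) = (-1 + L)/(951 + O)
2458535 + g(R, 1168) = 2458535 + (-1 + 1168)/(951 - 1315) = 2458535 + 1167/(-364) = 2458535 - 1/364*1167 = 2458535 - 1167/364 = 894905573/364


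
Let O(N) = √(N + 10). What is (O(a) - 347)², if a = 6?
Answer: 117649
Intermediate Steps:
O(N) = √(10 + N)
(O(a) - 347)² = (√(10 + 6) - 347)² = (√16 - 347)² = (4 - 347)² = (-343)² = 117649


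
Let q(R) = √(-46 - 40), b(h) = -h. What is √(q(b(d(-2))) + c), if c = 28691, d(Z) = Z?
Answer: √(28691 + I*√86) ≈ 169.38 + 0.027*I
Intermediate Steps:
q(R) = I*√86 (q(R) = √(-86) = I*√86)
√(q(b(d(-2))) + c) = √(I*√86 + 28691) = √(28691 + I*√86)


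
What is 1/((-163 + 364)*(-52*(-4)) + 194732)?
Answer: 1/236540 ≈ 4.2276e-6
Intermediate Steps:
1/((-163 + 364)*(-52*(-4)) + 194732) = 1/(201*208 + 194732) = 1/(41808 + 194732) = 1/236540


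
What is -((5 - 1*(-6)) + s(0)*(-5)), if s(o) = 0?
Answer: -11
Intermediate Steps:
-((5 - 1*(-6)) + s(0)*(-5)) = -((5 - 1*(-6)) + 0*(-5)) = -((5 + 6) + 0) = -(11 + 0) = -1*11 = -11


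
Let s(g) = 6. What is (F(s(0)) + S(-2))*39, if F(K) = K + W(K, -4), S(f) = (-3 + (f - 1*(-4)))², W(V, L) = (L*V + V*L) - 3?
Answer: -1716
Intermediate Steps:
W(V, L) = -3 + 2*L*V (W(V, L) = (L*V + L*V) - 3 = 2*L*V - 3 = -3 + 2*L*V)
S(f) = (1 + f)² (S(f) = (-3 + (f + 4))² = (-3 + (4 + f))² = (1 + f)²)
F(K) = -3 - 7*K (F(K) = K + (-3 + 2*(-4)*K) = K + (-3 - 8*K) = -3 - 7*K)
(F(s(0)) + S(-2))*39 = ((-3 - 7*6) + (1 - 2)²)*39 = ((-3 - 42) + (-1)²)*39 = (-45 + 1)*39 = -44*39 = -1716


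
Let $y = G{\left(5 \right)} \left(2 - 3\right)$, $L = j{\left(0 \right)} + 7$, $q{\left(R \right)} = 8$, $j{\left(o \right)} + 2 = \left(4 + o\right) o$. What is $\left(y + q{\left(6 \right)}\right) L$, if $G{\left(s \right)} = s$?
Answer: $15$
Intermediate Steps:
$j{\left(o \right)} = -2 + o \left(4 + o\right)$ ($j{\left(o \right)} = -2 + \left(4 + o\right) o = -2 + o \left(4 + o\right)$)
$L = 5$ ($L = \left(-2 + 0^{2} + 4 \cdot 0\right) + 7 = \left(-2 + 0 + 0\right) + 7 = -2 + 7 = 5$)
$y = -5$ ($y = 5 \left(2 - 3\right) = 5 \left(-1\right) = -5$)
$\left(y + q{\left(6 \right)}\right) L = \left(-5 + 8\right) 5 = 3 \cdot 5 = 15$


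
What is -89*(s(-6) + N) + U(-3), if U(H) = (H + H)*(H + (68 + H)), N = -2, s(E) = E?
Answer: 340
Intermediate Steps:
U(H) = 2*H*(68 + 2*H) (U(H) = (2*H)*(68 + 2*H) = 2*H*(68 + 2*H))
-89*(s(-6) + N) + U(-3) = -89*(-6 - 2) + 4*(-3)*(34 - 3) = -89*(-8) + 4*(-3)*31 = 712 - 372 = 340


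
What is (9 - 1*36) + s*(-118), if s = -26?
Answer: 3041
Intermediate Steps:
(9 - 1*36) + s*(-118) = (9 - 1*36) - 26*(-118) = (9 - 36) + 3068 = -27 + 3068 = 3041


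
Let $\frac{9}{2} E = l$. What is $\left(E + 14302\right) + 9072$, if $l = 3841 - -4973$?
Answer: $\frac{75998}{3} \approx 25333.0$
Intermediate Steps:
$l = 8814$ ($l = 3841 + 4973 = 8814$)
$E = \frac{5876}{3}$ ($E = \frac{2}{9} \cdot 8814 = \frac{5876}{3} \approx 1958.7$)
$\left(E + 14302\right) + 9072 = \left(\frac{5876}{3} + 14302\right) + 9072 = \frac{48782}{3} + 9072 = \frac{75998}{3}$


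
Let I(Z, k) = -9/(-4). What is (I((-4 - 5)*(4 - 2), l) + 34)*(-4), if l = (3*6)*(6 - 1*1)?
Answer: -145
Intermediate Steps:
l = 90 (l = 18*(6 - 1) = 18*5 = 90)
I(Z, k) = 9/4 (I(Z, k) = -9*(-¼) = 9/4)
(I((-4 - 5)*(4 - 2), l) + 34)*(-4) = (9/4 + 34)*(-4) = (145/4)*(-4) = -145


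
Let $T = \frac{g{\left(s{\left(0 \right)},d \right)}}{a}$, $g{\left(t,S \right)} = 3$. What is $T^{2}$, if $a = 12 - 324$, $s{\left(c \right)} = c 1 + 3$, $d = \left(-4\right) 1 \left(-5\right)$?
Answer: $\frac{1}{10816} \approx 9.2456 \cdot 10^{-5}$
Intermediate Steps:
$d = 20$ ($d = \left(-4\right) \left(-5\right) = 20$)
$s{\left(c \right)} = 3 + c$ ($s{\left(c \right)} = c + 3 = 3 + c$)
$a = -312$ ($a = 12 - 324 = -312$)
$T = - \frac{1}{104}$ ($T = \frac{3}{-312} = 3 \left(- \frac{1}{312}\right) = - \frac{1}{104} \approx -0.0096154$)
$T^{2} = \left(- \frac{1}{104}\right)^{2} = \frac{1}{10816}$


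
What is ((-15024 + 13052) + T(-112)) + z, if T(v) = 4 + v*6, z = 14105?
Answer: 11465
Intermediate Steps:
T(v) = 4 + 6*v
((-15024 + 13052) + T(-112)) + z = ((-15024 + 13052) + (4 + 6*(-112))) + 14105 = (-1972 + (4 - 672)) + 14105 = (-1972 - 668) + 14105 = -2640 + 14105 = 11465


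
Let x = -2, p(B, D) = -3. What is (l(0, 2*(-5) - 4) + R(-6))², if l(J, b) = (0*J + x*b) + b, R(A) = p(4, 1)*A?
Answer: 1024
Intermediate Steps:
R(A) = -3*A
l(J, b) = -b (l(J, b) = (0*J - 2*b) + b = (0 - 2*b) + b = -2*b + b = -b)
(l(0, 2*(-5) - 4) + R(-6))² = (-(2*(-5) - 4) - 3*(-6))² = (-(-10 - 4) + 18)² = (-1*(-14) + 18)² = (14 + 18)² = 32² = 1024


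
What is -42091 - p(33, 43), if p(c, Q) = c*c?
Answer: -43180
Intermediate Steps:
p(c, Q) = c²
-42091 - p(33, 43) = -42091 - 1*33² = -42091 - 1*1089 = -42091 - 1089 = -43180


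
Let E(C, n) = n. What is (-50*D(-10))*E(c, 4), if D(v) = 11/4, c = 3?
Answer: -550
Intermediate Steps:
D(v) = 11/4 (D(v) = 11*(¼) = 11/4)
(-50*D(-10))*E(c, 4) = -50*11/4*4 = -275/2*4 = -550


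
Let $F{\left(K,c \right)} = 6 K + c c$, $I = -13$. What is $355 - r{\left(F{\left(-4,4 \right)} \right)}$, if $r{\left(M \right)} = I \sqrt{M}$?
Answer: $355 + 26 i \sqrt{2} \approx 355.0 + 36.77 i$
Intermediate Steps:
$F{\left(K,c \right)} = c^{2} + 6 K$ ($F{\left(K,c \right)} = 6 K + c^{2} = c^{2} + 6 K$)
$r{\left(M \right)} = - 13 \sqrt{M}$
$355 - r{\left(F{\left(-4,4 \right)} \right)} = 355 - - 13 \sqrt{4^{2} + 6 \left(-4\right)} = 355 - - 13 \sqrt{16 - 24} = 355 - - 13 \sqrt{-8} = 355 - - 13 \cdot 2 i \sqrt{2} = 355 - - 26 i \sqrt{2} = 355 + 26 i \sqrt{2}$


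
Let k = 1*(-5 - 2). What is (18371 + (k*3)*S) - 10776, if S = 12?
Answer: 7343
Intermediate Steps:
k = -7 (k = 1*(-7) = -7)
(18371 + (k*3)*S) - 10776 = (18371 - 7*3*12) - 10776 = (18371 - 21*12) - 10776 = (18371 - 252) - 10776 = 18119 - 10776 = 7343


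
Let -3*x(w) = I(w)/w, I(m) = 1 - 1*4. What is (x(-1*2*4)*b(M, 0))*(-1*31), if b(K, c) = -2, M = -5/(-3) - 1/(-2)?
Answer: -31/4 ≈ -7.7500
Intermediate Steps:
I(m) = -3 (I(m) = 1 - 4 = -3)
x(w) = 1/w (x(w) = -(-1)/w = 1/w)
M = 13/6 (M = -5*(-1/3) - 1*(-1/2) = 5/3 + 1/2 = 13/6 ≈ 2.1667)
(x(-1*2*4)*b(M, 0))*(-1*31) = (-2/(-1*2*4))*(-1*31) = (-2/(-2*4))*(-31) = (-2/(-8))*(-31) = -1/8*(-2)*(-31) = (1/4)*(-31) = -31/4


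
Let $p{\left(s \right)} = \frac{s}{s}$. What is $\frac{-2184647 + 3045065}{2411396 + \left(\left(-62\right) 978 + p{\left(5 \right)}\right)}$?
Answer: $\frac{286806}{783587} \approx 0.36602$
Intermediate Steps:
$p{\left(s \right)} = 1$
$\frac{-2184647 + 3045065}{2411396 + \left(\left(-62\right) 978 + p{\left(5 \right)}\right)} = \frac{-2184647 + 3045065}{2411396 + \left(\left(-62\right) 978 + 1\right)} = \frac{860418}{2411396 + \left(-60636 + 1\right)} = \frac{860418}{2411396 - 60635} = \frac{860418}{2350761} = 860418 \cdot \frac{1}{2350761} = \frac{286806}{783587}$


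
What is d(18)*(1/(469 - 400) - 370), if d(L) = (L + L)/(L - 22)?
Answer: 76587/23 ≈ 3329.9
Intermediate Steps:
d(L) = 2*L/(-22 + L) (d(L) = (2*L)/(-22 + L) = 2*L/(-22 + L))
d(18)*(1/(469 - 400) - 370) = (2*18/(-22 + 18))*(1/(469 - 400) - 370) = (2*18/(-4))*(1/69 - 370) = (2*18*(-¼))*(1/69 - 370) = -9*(-25529/69) = 76587/23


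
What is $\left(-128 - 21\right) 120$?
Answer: $-17880$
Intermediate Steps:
$\left(-128 - 21\right) 120 = \left(-149\right) 120 = -17880$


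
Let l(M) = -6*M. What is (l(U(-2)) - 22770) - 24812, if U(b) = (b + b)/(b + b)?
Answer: -47588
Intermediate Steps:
U(b) = 1 (U(b) = (2*b)/((2*b)) = (2*b)*(1/(2*b)) = 1)
(l(U(-2)) - 22770) - 24812 = (-6*1 - 22770) - 24812 = (-6 - 22770) - 24812 = -22776 - 24812 = -47588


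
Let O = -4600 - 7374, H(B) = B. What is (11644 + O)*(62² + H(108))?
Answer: -1304160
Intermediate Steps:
O = -11974
(11644 + O)*(62² + H(108)) = (11644 - 11974)*(62² + 108) = -330*(3844 + 108) = -330*3952 = -1304160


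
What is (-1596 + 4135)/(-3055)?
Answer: -2539/3055 ≈ -0.83110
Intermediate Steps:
(-1596 + 4135)/(-3055) = 2539*(-1/3055) = -2539/3055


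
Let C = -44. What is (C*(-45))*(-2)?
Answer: -3960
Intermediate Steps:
(C*(-45))*(-2) = -44*(-45)*(-2) = 1980*(-2) = -3960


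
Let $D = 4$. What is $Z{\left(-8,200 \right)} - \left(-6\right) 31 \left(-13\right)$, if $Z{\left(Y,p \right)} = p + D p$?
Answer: $-1418$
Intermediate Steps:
$Z{\left(Y,p \right)} = 5 p$ ($Z{\left(Y,p \right)} = p + 4 p = 5 p$)
$Z{\left(-8,200 \right)} - \left(-6\right) 31 \left(-13\right) = 5 \cdot 200 - \left(-6\right) 31 \left(-13\right) = 1000 - \left(-186\right) \left(-13\right) = 1000 - 2418 = -1418$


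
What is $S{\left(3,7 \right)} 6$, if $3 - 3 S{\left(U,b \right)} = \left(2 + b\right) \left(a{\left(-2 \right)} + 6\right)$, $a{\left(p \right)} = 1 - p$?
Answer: $-156$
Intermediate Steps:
$S{\left(U,b \right)} = -5 - 3 b$ ($S{\left(U,b \right)} = 1 - \frac{\left(2 + b\right) \left(\left(1 - -2\right) + 6\right)}{3} = 1 - \frac{\left(2 + b\right) \left(\left(1 + 2\right) + 6\right)}{3} = 1 - \frac{\left(2 + b\right) \left(3 + 6\right)}{3} = 1 - \frac{\left(2 + b\right) 9}{3} = 1 - \frac{18 + 9 b}{3} = 1 - \left(6 + 3 b\right) = -5 - 3 b$)
$S{\left(3,7 \right)} 6 = \left(-5 - 21\right) 6 = \left(-26\right) 6 = -156$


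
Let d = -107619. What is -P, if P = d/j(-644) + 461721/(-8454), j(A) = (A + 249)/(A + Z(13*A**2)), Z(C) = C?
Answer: -1634907304382743/1113110 ≈ -1.4688e+9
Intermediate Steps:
j(A) = (249 + A)/(A + 13*A**2) (j(A) = (A + 249)/(A + 13*A**2) = (249 + A)/(A + 13*A**2))
P = 1634907304382743/1113110 (P = -107619*(-644*(1 + 13*(-644))/(249 - 644)) + 461721/(-8454) = -107619/((-1/644*(-395)/(1 - 8372))) + 461721*(-1/8454) = -107619/((-1/644*(-395)/(-8371))) - 153907/2818 = -107619/((-1/644*(-1/8371)*(-395))) - 153907/2818 = -107619/(-395/5390924) - 153907/2818 = -107619*(-5390924/395) - 153907/2818 = 580165849956/395 - 153907/2818 = 1634907304382743/1113110 ≈ 1.4688e+9)
-P = -1*1634907304382743/1113110 = -1634907304382743/1113110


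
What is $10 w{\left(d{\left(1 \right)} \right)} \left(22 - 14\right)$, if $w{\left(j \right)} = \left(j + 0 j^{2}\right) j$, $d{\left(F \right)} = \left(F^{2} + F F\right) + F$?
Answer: $720$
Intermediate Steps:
$d{\left(F \right)} = F + 2 F^{2}$ ($d{\left(F \right)} = \left(F^{2} + F^{2}\right) + F = 2 F^{2} + F = F + 2 F^{2}$)
$w{\left(j \right)} = j^{2}$ ($w{\left(j \right)} = \left(j + 0\right) j = j j = j^{2}$)
$10 w{\left(d{\left(1 \right)} \right)} \left(22 - 14\right) = 10 \left(1 \left(1 + 2 \cdot 1\right)\right)^{2} \left(22 - 14\right) = 10 \left(1 \left(1 + 2\right)\right)^{2} \left(22 - 14\right) = 10 \left(1 \cdot 3\right)^{2} \cdot 8 = 10 \cdot 3^{2} \cdot 8 = 10 \cdot 9 \cdot 8 = 90 \cdot 8 = 720$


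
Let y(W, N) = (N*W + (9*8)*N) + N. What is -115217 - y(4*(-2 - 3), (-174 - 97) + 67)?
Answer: -104405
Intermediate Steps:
y(W, N) = 73*N + N*W (y(W, N) = (N*W + 72*N) + N = (72*N + N*W) + N = 73*N + N*W)
-115217 - y(4*(-2 - 3), (-174 - 97) + 67) = -115217 - ((-174 - 97) + 67)*(73 + 4*(-2 - 3)) = -115217 - (-271 + 67)*(73 + 4*(-5)) = -115217 - (-204)*(73 - 20) = -115217 - (-204)*53 = -115217 - 1*(-10812) = -115217 + 10812 = -104405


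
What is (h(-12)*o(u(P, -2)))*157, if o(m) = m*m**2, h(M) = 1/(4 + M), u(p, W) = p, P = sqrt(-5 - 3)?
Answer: 314*I*sqrt(2) ≈ 444.06*I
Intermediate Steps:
P = 2*I*sqrt(2) (P = sqrt(-8) = 2*I*sqrt(2) ≈ 2.8284*I)
o(m) = m**3
(h(-12)*o(u(P, -2)))*157 = ((2*I*sqrt(2))**3/(4 - 12))*157 = ((-16*I*sqrt(2))/(-8))*157 = -(-2)*I*sqrt(2)*157 = (2*I*sqrt(2))*157 = 314*I*sqrt(2)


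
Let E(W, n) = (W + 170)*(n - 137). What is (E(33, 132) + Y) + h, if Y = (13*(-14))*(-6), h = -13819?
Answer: -13742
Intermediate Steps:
E(W, n) = (-137 + n)*(170 + W) (E(W, n) = (170 + W)*(-137 + n) = (-137 + n)*(170 + W))
Y = 1092 (Y = -182*(-6) = 1092)
(E(33, 132) + Y) + h = ((-23290 - 137*33 + 170*132 + 33*132) + 1092) - 13819 = ((-23290 - 4521 + 22440 + 4356) + 1092) - 13819 = (-1015 + 1092) - 13819 = 77 - 13819 = -13742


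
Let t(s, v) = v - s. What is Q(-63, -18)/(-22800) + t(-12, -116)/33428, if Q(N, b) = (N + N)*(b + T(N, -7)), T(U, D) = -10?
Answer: -1253179/7939150 ≈ -0.15785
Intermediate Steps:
Q(N, b) = 2*N*(-10 + b) (Q(N, b) = (N + N)*(b - 10) = (2*N)*(-10 + b) = 2*N*(-10 + b))
Q(-63, -18)/(-22800) + t(-12, -116)/33428 = (2*(-63)*(-10 - 18))/(-22800) + (-116 - 1*(-12))/33428 = (2*(-63)*(-28))*(-1/22800) + (-116 + 12)*(1/33428) = 3528*(-1/22800) - 104*1/33428 = -147/950 - 26/8357 = -1253179/7939150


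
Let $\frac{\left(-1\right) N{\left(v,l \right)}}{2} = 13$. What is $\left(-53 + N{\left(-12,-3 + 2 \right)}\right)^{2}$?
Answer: $6241$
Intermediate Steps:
$N{\left(v,l \right)} = -26$ ($N{\left(v,l \right)} = \left(-2\right) 13 = -26$)
$\left(-53 + N{\left(-12,-3 + 2 \right)}\right)^{2} = \left(-53 - 26\right)^{2} = \left(-79\right)^{2} = 6241$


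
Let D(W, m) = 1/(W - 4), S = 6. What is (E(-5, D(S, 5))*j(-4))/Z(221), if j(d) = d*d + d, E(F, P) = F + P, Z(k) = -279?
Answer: 6/31 ≈ 0.19355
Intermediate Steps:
D(W, m) = 1/(-4 + W)
j(d) = d + d² (j(d) = d² + d = d + d²)
(E(-5, D(S, 5))*j(-4))/Z(221) = ((-5 + 1/(-4 + 6))*(-4*(1 - 4)))/(-279) = ((-5 + 1/2)*(-4*(-3)))*(-1/279) = ((-5 + ½)*12)*(-1/279) = -9/2*12*(-1/279) = -54*(-1/279) = 6/31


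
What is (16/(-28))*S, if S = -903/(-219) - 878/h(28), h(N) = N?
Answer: 55666/3577 ≈ 15.562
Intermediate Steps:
S = -27833/1022 (S = -903/(-219) - 878/28 = -903*(-1/219) - 878*1/28 = 301/73 - 439/14 = -27833/1022 ≈ -27.234)
(16/(-28))*S = (16/(-28))*(-27833/1022) = (16*(-1/28))*(-27833/1022) = -4/7*(-27833/1022) = 55666/3577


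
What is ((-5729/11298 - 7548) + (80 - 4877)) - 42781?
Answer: -622819277/11298 ≈ -55127.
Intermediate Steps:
((-5729/11298 - 7548) + (80 - 4877)) - 42781 = ((-5729*1/11298 - 7548) - 4797) - 42781 = ((-5729/11298 - 7548) - 4797) - 42781 = (-85283033/11298 - 4797) - 42781 = -139479539/11298 - 42781 = -622819277/11298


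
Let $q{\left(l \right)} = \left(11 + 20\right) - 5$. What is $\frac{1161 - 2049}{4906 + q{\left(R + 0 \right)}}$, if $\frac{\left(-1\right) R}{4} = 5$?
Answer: $- \frac{74}{411} \approx -0.18005$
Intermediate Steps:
$R = -20$ ($R = \left(-4\right) 5 = -20$)
$q{\left(l \right)} = 26$ ($q{\left(l \right)} = 31 - 5 = 26$)
$\frac{1161 - 2049}{4906 + q{\left(R + 0 \right)}} = \frac{1161 - 2049}{4906 + 26} = - \frac{888}{4932} = \left(-888\right) \frac{1}{4932} = - \frac{74}{411}$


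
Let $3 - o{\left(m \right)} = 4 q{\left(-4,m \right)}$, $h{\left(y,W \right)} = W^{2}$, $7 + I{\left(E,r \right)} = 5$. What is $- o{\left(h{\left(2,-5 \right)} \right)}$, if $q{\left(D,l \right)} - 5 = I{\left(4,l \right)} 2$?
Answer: $1$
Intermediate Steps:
$I{\left(E,r \right)} = -2$ ($I{\left(E,r \right)} = -7 + 5 = -2$)
$q{\left(D,l \right)} = 1$ ($q{\left(D,l \right)} = 5 - 4 = 1$)
$o{\left(m \right)} = -1$ ($o{\left(m \right)} = 3 - 4 \cdot 1 = 3 - 4 = -1$)
$- o{\left(h{\left(2,-5 \right)} \right)} = \left(-1\right) \left(-1\right) = 1$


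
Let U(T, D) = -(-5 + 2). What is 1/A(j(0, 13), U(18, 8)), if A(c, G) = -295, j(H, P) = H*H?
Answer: -1/295 ≈ -0.0033898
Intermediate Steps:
j(H, P) = H²
U(T, D) = 3 (U(T, D) = -1*(-3) = 3)
1/A(j(0, 13), U(18, 8)) = 1/(-295) = -1/295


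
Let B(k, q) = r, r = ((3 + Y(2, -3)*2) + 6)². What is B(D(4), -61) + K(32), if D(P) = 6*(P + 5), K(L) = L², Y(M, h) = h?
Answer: 1033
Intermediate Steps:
D(P) = 30 + 6*P (D(P) = 6*(5 + P) = 30 + 6*P)
r = 9 (r = ((3 - 3*2) + 6)² = ((3 - 6) + 6)² = (-3 + 6)² = 3² = 9)
B(k, q) = 9
B(D(4), -61) + K(32) = 9 + 32² = 9 + 1024 = 1033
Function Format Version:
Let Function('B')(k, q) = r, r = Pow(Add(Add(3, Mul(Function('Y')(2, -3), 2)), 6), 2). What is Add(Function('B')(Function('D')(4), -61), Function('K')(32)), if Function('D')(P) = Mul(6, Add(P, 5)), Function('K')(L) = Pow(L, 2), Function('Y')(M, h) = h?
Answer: 1033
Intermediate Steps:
Function('D')(P) = Add(30, Mul(6, P)) (Function('D')(P) = Mul(6, Add(5, P)) = Add(30, Mul(6, P)))
r = 9 (r = Pow(Add(Add(3, Mul(-3, 2)), 6), 2) = Pow(Add(Add(3, -6), 6), 2) = Pow(Add(-3, 6), 2) = Pow(3, 2) = 9)
Function('B')(k, q) = 9
Add(Function('B')(Function('D')(4), -61), Function('K')(32)) = Add(9, Pow(32, 2)) = Add(9, 1024) = 1033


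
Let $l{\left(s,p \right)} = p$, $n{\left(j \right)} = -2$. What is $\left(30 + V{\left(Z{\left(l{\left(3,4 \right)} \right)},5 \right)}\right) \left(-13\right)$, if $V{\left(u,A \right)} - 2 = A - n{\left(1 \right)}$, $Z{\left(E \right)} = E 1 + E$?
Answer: $-507$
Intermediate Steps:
$Z{\left(E \right)} = 2 E$ ($Z{\left(E \right)} = E + E = 2 E$)
$V{\left(u,A \right)} = 4 + A$ ($V{\left(u,A \right)} = 2 + \left(A - -2\right) = 2 + \left(A + 2\right) = 2 + \left(2 + A\right) = 4 + A$)
$\left(30 + V{\left(Z{\left(l{\left(3,4 \right)} \right)},5 \right)}\right) \left(-13\right) = \left(30 + \left(4 + 5\right)\right) \left(-13\right) = \left(30 + 9\right) \left(-13\right) = 39 \left(-13\right) = -507$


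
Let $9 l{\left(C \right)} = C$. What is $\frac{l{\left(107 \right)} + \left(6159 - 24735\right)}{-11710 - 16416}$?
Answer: $\frac{167077}{253134} \approx 0.66003$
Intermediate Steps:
$l{\left(C \right)} = \frac{C}{9}$
$\frac{l{\left(107 \right)} + \left(6159 - 24735\right)}{-11710 - 16416} = \frac{\frac{1}{9} \cdot 107 + \left(6159 - 24735\right)}{-11710 - 16416} = \frac{\frac{107}{9} - 18576}{-28126} = \left(- \frac{167077}{9}\right) \left(- \frac{1}{28126}\right) = \frac{167077}{253134}$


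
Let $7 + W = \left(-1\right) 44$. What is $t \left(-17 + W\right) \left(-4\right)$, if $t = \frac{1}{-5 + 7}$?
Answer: $136$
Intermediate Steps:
$t = \frac{1}{2} \approx 0.5$
$W = -51$ ($W = -7 - 44 = -51$)
$t \left(-17 + W\right) \left(-4\right) = \frac{\left(-17 - 51\right) \left(-4\right)}{2} = \frac{\left(-68\right) \left(-4\right)}{2} = \frac{1}{2} \cdot 272 = 136$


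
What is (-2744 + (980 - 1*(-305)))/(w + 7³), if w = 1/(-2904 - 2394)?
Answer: -7729782/1817213 ≈ -4.2536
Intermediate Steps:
w = -1/5298 (w = 1/(-5298) = -1/5298 ≈ -0.00018875)
(-2744 + (980 - 1*(-305)))/(w + 7³) = (-2744 + (980 - 1*(-305)))/(-1/5298 + 7³) = (-2744 + (980 + 305))/(-1/5298 + 343) = (-2744 + 1285)/(1817213/5298) = -1459*5298/1817213 = -7729782/1817213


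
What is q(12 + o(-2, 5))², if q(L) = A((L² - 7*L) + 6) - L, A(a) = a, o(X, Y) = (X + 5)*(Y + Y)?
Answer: 2056356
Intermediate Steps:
o(X, Y) = 2*Y*(5 + X) (o(X, Y) = (5 + X)*(2*Y) = 2*Y*(5 + X))
q(L) = 6 + L² - 8*L (q(L) = ((L² - 7*L) + 6) - L = (6 + L² - 7*L) - L = 6 + L² - 8*L)
q(12 + o(-2, 5))² = (6 + (12 + 2*5*(5 - 2))² - 8*(12 + 2*5*(5 - 2)))² = (6 + (12 + 2*5*3)² - 8*(12 + 2*5*3))² = (6 + (12 + 30)² - 8*(12 + 30))² = (6 + 42² - 8*42)² = (6 + 1764 - 336)² = 1434² = 2056356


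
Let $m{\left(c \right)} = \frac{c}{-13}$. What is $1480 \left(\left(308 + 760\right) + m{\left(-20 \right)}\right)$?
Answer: $\frac{20577920}{13} \approx 1.5829 \cdot 10^{6}$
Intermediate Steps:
$m{\left(c \right)} = - \frac{c}{13}$ ($m{\left(c \right)} = c \left(- \frac{1}{13}\right) = - \frac{c}{13}$)
$1480 \left(\left(308 + 760\right) + m{\left(-20 \right)}\right) = 1480 \left(\left(308 + 760\right) - - \frac{20}{13}\right) = 1480 \left(1068 + \frac{20}{13}\right) = 1480 \cdot \frac{13904}{13} = \frac{20577920}{13}$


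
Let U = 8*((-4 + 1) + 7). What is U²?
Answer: 1024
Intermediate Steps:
U = 32 (U = 8*(-3 + 7) = 8*4 = 32)
U² = 32² = 1024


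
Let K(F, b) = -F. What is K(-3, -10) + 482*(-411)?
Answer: -198099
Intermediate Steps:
K(-3, -10) + 482*(-411) = -1*(-3) + 482*(-411) = 3 - 198102 = -198099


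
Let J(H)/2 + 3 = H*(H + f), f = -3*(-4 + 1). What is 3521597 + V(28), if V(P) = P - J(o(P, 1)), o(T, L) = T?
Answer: 3519559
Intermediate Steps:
f = 9 (f = -3*(-3) = 9)
J(H) = -6 + 2*H*(9 + H) (J(H) = -6 + 2*(H*(H + 9)) = -6 + 2*(H*(9 + H)) = -6 + 2*H*(9 + H))
V(P) = 6 - 17*P - 2*P**2 (V(P) = P - (-6 + 2*P**2 + 18*P) = P + (6 - 18*P - 2*P**2) = 6 - 17*P - 2*P**2)
3521597 + V(28) = 3521597 + (6 - 17*28 - 2*28**2) = 3521597 + (6 - 476 - 2*784) = 3521597 + (6 - 476 - 1568) = 3521597 - 2038 = 3519559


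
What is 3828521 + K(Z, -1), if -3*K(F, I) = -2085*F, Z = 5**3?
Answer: 3915396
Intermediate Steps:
Z = 125
K(F, I) = 695*F (K(F, I) = -(-695)*F = 695*F)
3828521 + K(Z, -1) = 3828521 + 695*125 = 3828521 + 86875 = 3915396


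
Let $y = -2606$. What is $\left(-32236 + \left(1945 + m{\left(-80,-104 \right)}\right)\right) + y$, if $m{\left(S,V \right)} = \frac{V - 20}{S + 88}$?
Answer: $- \frac{65825}{2} \approx -32913.0$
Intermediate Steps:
$m{\left(S,V \right)} = \frac{-20 + V}{88 + S}$
$\left(-32236 + \left(1945 + m{\left(-80,-104 \right)}\right)\right) + y = \left(-32236 + \left(1945 + \frac{-20 - 104}{88 - 80}\right)\right) - 2606 = \left(-32236 + \left(1945 + \frac{1}{8} \left(-124\right)\right)\right) - 2606 = \left(-32236 + \left(1945 - \frac{31}{2}\right)\right) - 2606 = \left(-32236 + \frac{3859}{2}\right) - 2606 = - \frac{60613}{2} - 2606 = - \frac{65825}{2}$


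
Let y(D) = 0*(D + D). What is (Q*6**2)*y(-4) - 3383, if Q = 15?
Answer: -3383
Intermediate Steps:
y(D) = 0 (y(D) = 0*(2*D) = 0)
(Q*6**2)*y(-4) - 3383 = (15*6**2)*0 - 3383 = (15*36)*0 - 3383 = 540*0 - 3383 = 0 - 3383 = -3383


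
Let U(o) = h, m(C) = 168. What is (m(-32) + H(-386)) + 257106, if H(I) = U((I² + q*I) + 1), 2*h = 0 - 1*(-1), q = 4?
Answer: 514549/2 ≈ 2.5727e+5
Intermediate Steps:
h = ½ (h = (0 - 1*(-1))/2 = (0 + 1)/2 = (½)*1 = ½ ≈ 0.50000)
U(o) = ½
H(I) = ½
(m(-32) + H(-386)) + 257106 = (168 + ½) + 257106 = 337/2 + 257106 = 514549/2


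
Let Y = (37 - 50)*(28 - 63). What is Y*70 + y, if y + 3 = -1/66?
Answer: 2101901/66 ≈ 31847.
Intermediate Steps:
y = -199/66 (y = -3 - 1/66 = -199/66 ≈ -3.0152)
Y = 455 (Y = -13*(-35) = 455)
Y*70 + y = 455*70 - 199/66 = 31850 - 199/66 = 2101901/66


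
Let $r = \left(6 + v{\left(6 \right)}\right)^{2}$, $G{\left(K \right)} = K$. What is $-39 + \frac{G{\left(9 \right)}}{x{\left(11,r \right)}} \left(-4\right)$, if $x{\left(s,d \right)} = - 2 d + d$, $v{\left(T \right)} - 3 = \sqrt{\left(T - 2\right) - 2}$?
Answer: $- \frac{240411}{6241} - \frac{648 \sqrt{2}}{6241} \approx -38.668$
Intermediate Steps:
$v{\left(T \right)} = 3 + \sqrt{-4 + T}$ ($v{\left(T \right)} = 3 + \sqrt{\left(T - 2\right) - 2} = 3 + \sqrt{\left(-2 + T\right) - 2} = 3 + \sqrt{-4 + T}$)
$r = \left(9 + \sqrt{2}\right)^{2}$ ($r = \left(6 + \left(3 + \sqrt{-4 + 6}\right)\right)^{2} = \left(6 + \left(3 + \sqrt{2}\right)\right)^{2} = \left(9 + \sqrt{2}\right)^{2} \approx 108.46$)
$x{\left(s,d \right)} = - d$
$-39 + \frac{G{\left(9 \right)}}{x{\left(11,r \right)}} \left(-4\right) = -39 + \frac{9}{\left(-1\right) \left(9 + \sqrt{2}\right)^{2}} \left(-4\right) = -39 + 9 \left(- \frac{1}{\left(9 + \sqrt{2}\right)^{2}}\right) \left(-4\right) = -39 + - \frac{9}{\left(9 + \sqrt{2}\right)^{2}} \left(-4\right) = -39 + \frac{36}{\left(9 + \sqrt{2}\right)^{2}}$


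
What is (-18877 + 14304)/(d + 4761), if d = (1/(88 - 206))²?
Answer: -63674452/66292165 ≈ -0.96051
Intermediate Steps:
d = 1/13924 (d = (1/(-118))² = (-1/118)² = 1/13924 ≈ 7.1818e-5)
(-18877 + 14304)/(d + 4761) = (-18877 + 14304)/(1/13924 + 4761) = -4573/66292165/13924 = -4573*13924/66292165 = -63674452/66292165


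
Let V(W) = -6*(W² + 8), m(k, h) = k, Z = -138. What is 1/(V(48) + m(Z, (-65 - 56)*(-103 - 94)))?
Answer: -1/14010 ≈ -7.1378e-5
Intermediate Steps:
V(W) = -48 - 6*W² (V(W) = -6*(8 + W²) = -48 - 6*W²)
1/(V(48) + m(Z, (-65 - 56)*(-103 - 94))) = 1/((-48 - 6*48²) - 138) = 1/((-48 - 6*2304) - 138) = 1/((-48 - 13824) - 138) = 1/(-13872 - 138) = 1/(-14010) = -1/14010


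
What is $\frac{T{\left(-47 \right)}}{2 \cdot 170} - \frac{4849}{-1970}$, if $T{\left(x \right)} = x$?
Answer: $\frac{155607}{66980} \approx 2.3232$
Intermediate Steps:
$\frac{T{\left(-47 \right)}}{2 \cdot 170} - \frac{4849}{-1970} = - \frac{47}{2 \cdot 170} - \frac{4849}{-1970} = - \frac{47}{340} - - \frac{4849}{1970} = \left(-47\right) \frac{1}{340} + \frac{4849}{1970} = - \frac{47}{340} + \frac{4849}{1970} = \frac{155607}{66980}$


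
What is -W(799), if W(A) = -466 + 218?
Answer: 248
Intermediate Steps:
W(A) = -248
-W(799) = -1*(-248) = 248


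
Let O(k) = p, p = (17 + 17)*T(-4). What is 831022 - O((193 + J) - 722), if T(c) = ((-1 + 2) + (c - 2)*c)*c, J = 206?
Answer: 834422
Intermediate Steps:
T(c) = c*(1 + c*(-2 + c)) (T(c) = (1 + (-2 + c)*c)*c = (1 + c*(-2 + c))*c = c*(1 + c*(-2 + c)))
p = -3400 (p = (17 + 17)*(-4*(1 + (-4)² - 2*(-4))) = 34*(-4*(1 + 16 + 8)) = 34*(-4*25) = 34*(-100) = -3400)
O(k) = -3400
831022 - O((193 + J) - 722) = 831022 - 1*(-3400) = 831022 + 3400 = 834422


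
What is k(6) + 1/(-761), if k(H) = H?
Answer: 4565/761 ≈ 5.9987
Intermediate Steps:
k(6) + 1/(-761) = 6 + 1/(-761) = 6 - 1/761 = 4565/761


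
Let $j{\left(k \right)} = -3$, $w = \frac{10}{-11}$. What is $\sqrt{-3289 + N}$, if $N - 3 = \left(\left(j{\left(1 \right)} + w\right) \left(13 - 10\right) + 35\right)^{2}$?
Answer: $\frac{i \sqrt{332070}}{11} \approx 52.387 i$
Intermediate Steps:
$w = - \frac{10}{11}$ ($w = 10 \left(- \frac{1}{11}\right) = - \frac{10}{11} \approx -0.90909$)
$N = \frac{65899}{121}$ ($N = 3 + \left(\left(-3 - \frac{10}{11}\right) \left(13 - 10\right) + 35\right)^{2} = 3 + \left(\left(- \frac{43}{11}\right) 3 + 35\right)^{2} = 3 + \left(- \frac{129}{11} + 35\right)^{2} = 3 + \left(\frac{256}{11}\right)^{2} = 3 + \frac{65536}{121} = \frac{65899}{121} \approx 544.62$)
$\sqrt{-3289 + N} = \sqrt{-3289 + \frac{65899}{121}} = \sqrt{- \frac{332070}{121}} = \frac{i \sqrt{332070}}{11}$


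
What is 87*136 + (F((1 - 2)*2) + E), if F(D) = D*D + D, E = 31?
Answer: 11865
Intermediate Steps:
F(D) = D + D² (F(D) = D² + D = D + D²)
87*136 + (F((1 - 2)*2) + E) = 87*136 + (((1 - 2)*2)*(1 + (1 - 2)*2) + 31) = 11832 + ((-1*2)*(1 - 1*2) + 31) = 11832 + (-2*(1 - 2) + 31) = 11832 + (-2*(-1) + 31) = 11832 + (2 + 31) = 11832 + 33 = 11865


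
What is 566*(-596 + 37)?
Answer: -316394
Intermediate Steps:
566*(-596 + 37) = 566*(-559) = -316394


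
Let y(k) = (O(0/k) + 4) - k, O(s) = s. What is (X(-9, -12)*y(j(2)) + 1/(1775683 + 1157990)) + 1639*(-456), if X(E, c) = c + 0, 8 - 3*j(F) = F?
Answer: -2192650669583/2933673 ≈ -7.4741e+5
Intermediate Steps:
j(F) = 8/3 - F/3
X(E, c) = c
y(k) = 4 - k (y(k) = (0/k + 4) - k = (0 + 4) - k = 4 - k)
(X(-9, -12)*y(j(2)) + 1/(1775683 + 1157990)) + 1639*(-456) = (-12*(4 - (8/3 - 1/3*2)) + 1/(1775683 + 1157990)) + 1639*(-456) = (-12*(4 - (8/3 - 2/3)) + 1/2933673) - 747384 = (-12*(4 - 1*2) + 1/2933673) - 747384 = (-12*(4 - 2) + 1/2933673) - 747384 = (-12*2 + 1/2933673) - 747384 = (-24 + 1/2933673) - 747384 = -70408151/2933673 - 747384 = -2192650669583/2933673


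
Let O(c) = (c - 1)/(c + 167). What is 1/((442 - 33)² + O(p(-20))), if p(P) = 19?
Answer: 31/5185714 ≈ 5.9780e-6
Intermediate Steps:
O(c) = (-1 + c)/(167 + c)
1/((442 - 33)² + O(p(-20))) = 1/((442 - 33)² + (-1 + 19)/(167 + 19)) = 1/(409² + 18/186) = 1/(167281 + (1/186)*18) = 1/(167281 + 3/31) = 1/(5185714/31) = 31/5185714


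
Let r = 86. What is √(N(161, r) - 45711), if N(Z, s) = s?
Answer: 25*I*√73 ≈ 213.6*I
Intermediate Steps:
√(N(161, r) - 45711) = √(86 - 45711) = √(-45625) = 25*I*√73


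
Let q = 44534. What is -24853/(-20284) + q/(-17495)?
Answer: -468524421/354868580 ≈ -1.3203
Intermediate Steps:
-24853/(-20284) + q/(-17495) = -24853/(-20284) + 44534/(-17495) = -24853*(-1/20284) + 44534*(-1/17495) = 24853/20284 - 44534/17495 = -468524421/354868580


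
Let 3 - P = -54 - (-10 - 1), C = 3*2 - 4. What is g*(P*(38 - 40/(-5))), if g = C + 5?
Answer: 14812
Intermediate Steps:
C = 2 (C = 6 - 4 = 2)
P = 46 (P = 3 - (-54 - (-10 - 1)) = 3 - (-54 - 1*(-11)) = 3 - (-54 + 11) = 3 - 1*(-43) = 3 + 43 = 46)
g = 7 (g = 2 + 5 = 7)
g*(P*(38 - 40/(-5))) = 7*(46*(38 - 40/(-5))) = 7*(46*(38 - 40*(-⅕))) = 7*(46*(38 + 8)) = 7*(46*46) = 7*2116 = 14812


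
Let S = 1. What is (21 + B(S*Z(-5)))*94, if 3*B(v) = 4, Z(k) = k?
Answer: 6298/3 ≈ 2099.3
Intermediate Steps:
B(v) = 4/3 (B(v) = (⅓)*4 = 4/3)
(21 + B(S*Z(-5)))*94 = (21 + 4/3)*94 = (67/3)*94 = 6298/3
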